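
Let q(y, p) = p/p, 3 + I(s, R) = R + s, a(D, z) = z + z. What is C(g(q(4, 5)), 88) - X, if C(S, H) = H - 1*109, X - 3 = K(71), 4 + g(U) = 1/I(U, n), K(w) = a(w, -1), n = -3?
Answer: -22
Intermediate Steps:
a(D, z) = 2*z
I(s, R) = -3 + R + s (I(s, R) = -3 + (R + s) = -3 + R + s)
q(y, p) = 1
K(w) = -2 (K(w) = 2*(-1) = -2)
g(U) = -4 + 1/(-6 + U) (g(U) = -4 + 1/(-3 - 3 + U) = -4 + 1/(-6 + U))
X = 1 (X = 3 - 2 = 1)
C(S, H) = -109 + H (C(S, H) = H - 109 = -109 + H)
C(g(q(4, 5)), 88) - X = (-109 + 88) - 1*1 = -21 - 1 = -22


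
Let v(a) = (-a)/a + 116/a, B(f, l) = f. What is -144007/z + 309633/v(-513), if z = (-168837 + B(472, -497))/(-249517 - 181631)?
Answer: -65796947295729/105901585 ≈ -6.2130e+5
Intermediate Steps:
z = 168365/431148 (z = (-168837 + 472)/(-249517 - 181631) = -168365/(-431148) = -168365*(-1/431148) = 168365/431148 ≈ 0.39050)
v(a) = -1 + 116/a
-144007/z + 309633/v(-513) = -144007/168365/431148 + 309633/(((116 - 1*(-513))/(-513))) = -144007*431148/168365 + 309633/((-(116 + 513)/513)) = -62088330036/168365 + 309633/((-1/513*629)) = -62088330036/168365 + 309633/(-629/513) = -62088330036/168365 + 309633*(-513/629) = -62088330036/168365 - 158841729/629 = -65796947295729/105901585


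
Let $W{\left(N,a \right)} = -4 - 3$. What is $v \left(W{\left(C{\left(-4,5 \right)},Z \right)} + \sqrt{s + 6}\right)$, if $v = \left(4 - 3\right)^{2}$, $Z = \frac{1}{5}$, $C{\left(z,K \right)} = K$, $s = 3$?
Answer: $-4$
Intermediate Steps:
$Z = \frac{1}{5} \approx 0.2$
$W{\left(N,a \right)} = -7$ ($W{\left(N,a \right)} = -4 - 3 = -7$)
$v = 1$ ($v = 1^{2} = 1$)
$v \left(W{\left(C{\left(-4,5 \right)},Z \right)} + \sqrt{s + 6}\right) = 1 \left(-7 + \sqrt{3 + 6}\right) = 1 \left(-7 + \sqrt{9}\right) = 1 \left(-7 + 3\right) = 1 \left(-4\right) = -4$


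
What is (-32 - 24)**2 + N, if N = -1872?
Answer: 1264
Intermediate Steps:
(-32 - 24)**2 + N = (-32 - 24)**2 - 1872 = (-56)**2 - 1872 = 3136 - 1872 = 1264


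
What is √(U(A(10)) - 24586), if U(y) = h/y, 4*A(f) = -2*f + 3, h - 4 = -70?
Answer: 457*I*√34/17 ≈ 156.75*I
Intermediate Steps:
h = -66 (h = 4 - 70 = -66)
A(f) = ¾ - f/2 (A(f) = (-2*f + 3)/4 = (3 - 2*f)/4 = ¾ - f/2)
U(y) = -66/y
√(U(A(10)) - 24586) = √(-66/(¾ - ½*10) - 24586) = √(-66/(¾ - 5) - 24586) = √(-66/(-17/4) - 24586) = √(-66*(-4/17) - 24586) = √(264/17 - 24586) = √(-417698/17) = 457*I*√34/17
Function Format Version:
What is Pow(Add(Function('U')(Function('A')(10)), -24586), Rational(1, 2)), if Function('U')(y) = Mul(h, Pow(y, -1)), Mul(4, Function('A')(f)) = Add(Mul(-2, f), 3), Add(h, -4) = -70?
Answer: Mul(Rational(457, 17), I, Pow(34, Rational(1, 2))) ≈ Mul(156.75, I)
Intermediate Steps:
h = -66 (h = Add(4, -70) = -66)
Function('A')(f) = Add(Rational(3, 4), Mul(Rational(-1, 2), f)) (Function('A')(f) = Mul(Rational(1, 4), Add(Mul(-2, f), 3)) = Mul(Rational(1, 4), Add(3, Mul(-2, f))) = Add(Rational(3, 4), Mul(Rational(-1, 2), f)))
Function('U')(y) = Mul(-66, Pow(y, -1))
Pow(Add(Function('U')(Function('A')(10)), -24586), Rational(1, 2)) = Pow(Add(Mul(-66, Pow(Add(Rational(3, 4), Mul(Rational(-1, 2), 10)), -1)), -24586), Rational(1, 2)) = Pow(Add(Mul(-66, Pow(Add(Rational(3, 4), -5), -1)), -24586), Rational(1, 2)) = Pow(Add(Mul(-66, Pow(Rational(-17, 4), -1)), -24586), Rational(1, 2)) = Pow(Add(Mul(-66, Rational(-4, 17)), -24586), Rational(1, 2)) = Pow(Add(Rational(264, 17), -24586), Rational(1, 2)) = Pow(Rational(-417698, 17), Rational(1, 2)) = Mul(Rational(457, 17), I, Pow(34, Rational(1, 2)))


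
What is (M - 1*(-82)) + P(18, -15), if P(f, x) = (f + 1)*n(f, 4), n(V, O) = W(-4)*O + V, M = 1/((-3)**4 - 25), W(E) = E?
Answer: 6721/56 ≈ 120.02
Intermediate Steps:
M = 1/56 (M = 1/(81 - 25) = 1/56 ≈ 0.017857)
n(V, O) = V - 4*O (n(V, O) = -4*O + V = V - 4*O)
P(f, x) = (1 + f)*(-16 + f) (P(f, x) = (f + 1)*(f - 4*4) = (1 + f)*(f - 16) = (1 + f)*(-16 + f))
(M - 1*(-82)) + P(18, -15) = (1/56 - 1*(-82)) + (1 + 18)*(-16 + 18) = (1/56 + 82) + 19*2 = 4593/56 + 38 = 6721/56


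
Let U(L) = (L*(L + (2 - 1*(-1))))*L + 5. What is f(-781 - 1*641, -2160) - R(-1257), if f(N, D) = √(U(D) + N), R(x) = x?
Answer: 1257 + I*√10063700617 ≈ 1257.0 + 1.0032e+5*I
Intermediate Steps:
U(L) = 5 + L²*(3 + L) (U(L) = (L*(L + (2 + 1)))*L + 5 = (L*(L + 3))*L + 5 = (L*(3 + L))*L + 5 = L²*(3 + L) + 5 = 5 + L²*(3 + L))
f(N, D) = √(5 + N + D³ + 3*D²) (f(N, D) = √((5 + D³ + 3*D²) + N) = √(5 + N + D³ + 3*D²))
f(-781 - 1*641, -2160) - R(-1257) = √(5 + (-781 - 1*641) + (-2160)³ + 3*(-2160)²) - 1*(-1257) = √(5 + (-781 - 641) - 10077696000 + 3*4665600) + 1257 = √(5 - 1422 - 10077696000 + 13996800) + 1257 = √(-10063700617) + 1257 = I*√10063700617 + 1257 = 1257 + I*√10063700617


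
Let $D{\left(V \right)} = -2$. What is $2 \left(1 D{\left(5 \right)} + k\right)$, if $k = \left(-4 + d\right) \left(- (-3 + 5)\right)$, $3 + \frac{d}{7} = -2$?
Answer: $152$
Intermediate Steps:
$d = -35$ ($d = -21 + 7 \left(-2\right) = -21 - 14 = -35$)
$k = 78$ ($k = \left(-4 - 35\right) \left(- (-3 + 5)\right) = - 39 \left(\left(-1\right) 2\right) = \left(-39\right) \left(-2\right) = 78$)
$2 \left(1 D{\left(5 \right)} + k\right) = 2 \left(1 \left(-2\right) + 78\right) = 2 \left(-2 + 78\right) = 2 \cdot 76 = 152$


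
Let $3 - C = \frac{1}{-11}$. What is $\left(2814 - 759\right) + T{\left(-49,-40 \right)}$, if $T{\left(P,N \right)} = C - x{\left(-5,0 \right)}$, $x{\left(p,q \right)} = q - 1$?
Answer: $\frac{22650}{11} \approx 2059.1$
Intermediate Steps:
$x{\left(p,q \right)} = -1 + q$
$C = \frac{34}{11}$ ($C = 3 - \frac{1}{-11} = 3 - - \frac{1}{11} = 3 + \frac{1}{11} = \frac{34}{11} \approx 3.0909$)
$T{\left(P,N \right)} = \frac{45}{11}$ ($T{\left(P,N \right)} = \frac{34}{11} - \left(-1 + 0\right) = \frac{34}{11} - -1 = \frac{34}{11} + 1 = \frac{45}{11}$)
$\left(2814 - 759\right) + T{\left(-49,-40 \right)} = \left(2814 - 759\right) + \frac{45}{11} = 2055 + \frac{45}{11} = \frac{22650}{11}$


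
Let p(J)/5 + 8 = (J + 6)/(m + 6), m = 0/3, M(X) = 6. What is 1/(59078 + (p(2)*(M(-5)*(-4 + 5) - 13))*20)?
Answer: 3/191234 ≈ 1.5688e-5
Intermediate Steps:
m = 0 (m = 0*(1/3) = 0)
p(J) = -35 + 5*J/6 (p(J) = -40 + 5*((J + 6)/(0 + 6)) = -40 + 5*((6 + J)/6) = -40 + 5*((6 + J)*(1/6)) = -40 + 5*(1 + J/6) = -40 + (5 + 5*J/6) = -35 + 5*J/6)
1/(59078 + (p(2)*(M(-5)*(-4 + 5) - 13))*20) = 1/(59078 + ((-35 + (5/6)*2)*(6*(-4 + 5) - 13))*20) = 1/(59078 + ((-35 + 5/3)*(6*1 - 13))*20) = 1/(59078 - 100*(6 - 13)/3*20) = 1/(59078 - 100/3*(-7)*20) = 1/(59078 + (700/3)*20) = 1/(59078 + 14000/3) = 1/(191234/3) = 3/191234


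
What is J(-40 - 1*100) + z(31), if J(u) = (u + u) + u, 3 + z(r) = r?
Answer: -392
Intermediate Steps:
z(r) = -3 + r
J(u) = 3*u (J(u) = 2*u + u = 3*u)
J(-40 - 1*100) + z(31) = 3*(-40 - 1*100) + (-3 + 31) = 3*(-40 - 100) + 28 = 3*(-140) + 28 = -420 + 28 = -392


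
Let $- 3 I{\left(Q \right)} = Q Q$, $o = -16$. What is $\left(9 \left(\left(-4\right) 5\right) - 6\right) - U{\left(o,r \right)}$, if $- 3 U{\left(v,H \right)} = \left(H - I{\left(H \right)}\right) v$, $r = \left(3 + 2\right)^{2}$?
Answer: $- \frac{12874}{9} \approx -1430.4$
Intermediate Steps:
$I{\left(Q \right)} = - \frac{Q^{2}}{3}$ ($I{\left(Q \right)} = - \frac{Q Q}{3} = - \frac{Q^{2}}{3}$)
$r = 25$ ($r = 5^{2} = 25$)
$U{\left(v,H \right)} = - \frac{v \left(H + \frac{H^{2}}{3}\right)}{3}$ ($U{\left(v,H \right)} = - \frac{\left(H - - \frac{H^{2}}{3}\right) v}{3} = - \frac{\left(H + \frac{H^{2}}{3}\right) v}{3} = - \frac{v \left(H + \frac{H^{2}}{3}\right)}{3}$)
$\left(9 \left(\left(-4\right) 5\right) - 6\right) - U{\left(o,r \right)} = \left(9 \left(\left(-4\right) 5\right) - 6\right) - \left(- \frac{1}{9}\right) 25 \left(-16\right) \left(3 + 25\right) = \left(9 \left(-20\right) - 6\right) - \left(- \frac{1}{9}\right) 25 \left(-16\right) 28 = \left(-180 - 6\right) - \frac{11200}{9} = -186 - \frac{11200}{9} = - \frac{12874}{9}$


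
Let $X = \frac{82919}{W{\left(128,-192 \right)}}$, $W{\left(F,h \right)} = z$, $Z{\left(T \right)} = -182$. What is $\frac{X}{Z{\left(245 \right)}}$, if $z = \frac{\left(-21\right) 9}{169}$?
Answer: $\frac{1077947}{2646} \approx 407.39$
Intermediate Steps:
$z = - \frac{189}{169}$ ($z = \left(-189\right) \frac{1}{169} = - \frac{189}{169} \approx -1.1183$)
$W{\left(F,h \right)} = - \frac{189}{169}$
$X = - \frac{14013311}{189}$ ($X = \frac{82919}{- \frac{189}{169}} = 82919 \left(- \frac{169}{189}\right) = - \frac{14013311}{189} \approx -74145.0$)
$\frac{X}{Z{\left(245 \right)}} = - \frac{14013311}{189 \left(-182\right)} = \left(- \frac{14013311}{189}\right) \left(- \frac{1}{182}\right) = \frac{1077947}{2646}$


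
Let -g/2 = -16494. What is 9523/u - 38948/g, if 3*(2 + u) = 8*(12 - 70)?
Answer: -240184933/3876090 ≈ -61.966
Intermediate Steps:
g = 32988 (g = -2*(-16494) = 32988)
u = -470/3 (u = -2 + (8*(12 - 70))/3 = -2 + (8*(-58))/3 = -2 + (⅓)*(-464) = -2 - 464/3 = -470/3 ≈ -156.67)
9523/u - 38948/g = 9523/(-470/3) - 38948/32988 = 9523*(-3/470) - 38948*1/32988 = -28569/470 - 9737/8247 = -240184933/3876090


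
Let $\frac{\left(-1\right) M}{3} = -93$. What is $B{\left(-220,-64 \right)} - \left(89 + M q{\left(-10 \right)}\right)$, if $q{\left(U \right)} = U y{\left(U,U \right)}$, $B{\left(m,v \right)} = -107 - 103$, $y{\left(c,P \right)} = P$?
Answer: $-28199$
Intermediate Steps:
$M = 279$ ($M = \left(-3\right) \left(-93\right) = 279$)
$B{\left(m,v \right)} = -210$ ($B{\left(m,v \right)} = -107 - 103 = -210$)
$q{\left(U \right)} = U^{2}$ ($q{\left(U \right)} = U U = U^{2}$)
$B{\left(-220,-64 \right)} - \left(89 + M q{\left(-10 \right)}\right) = -210 - \left(89 + 279 \left(-10\right)^{2}\right) = -210 - \left(89 + 279 \cdot 100\right) = -210 - \left(89 + 27900\right) = -210 - 27989 = -28199$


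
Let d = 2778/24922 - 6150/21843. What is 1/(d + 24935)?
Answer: 90728541/2262300738094 ≈ 4.0105e-5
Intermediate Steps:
d = -15431741/90728541 (d = 2778*(1/24922) - 6150*1/21843 = 1389/12461 - 2050/7281 = -15431741/90728541 ≈ -0.17009)
1/(d + 24935) = 1/(-15431741/90728541 + 24935) = 1/(2262300738094/90728541) = 90728541/2262300738094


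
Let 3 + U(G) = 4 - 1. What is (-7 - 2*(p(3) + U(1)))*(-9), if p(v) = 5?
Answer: 153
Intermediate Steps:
U(G) = 0 (U(G) = -3 + (4 - 1) = -3 + 3 = 0)
(-7 - 2*(p(3) + U(1)))*(-9) = (-7 - 2*(5 + 0))*(-9) = (-7 - 2*5)*(-9) = (-7 - 10)*(-9) = -17*(-9) = 153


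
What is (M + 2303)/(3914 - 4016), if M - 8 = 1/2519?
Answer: -970235/42823 ≈ -22.657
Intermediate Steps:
M = 20153/2519 (M = 8 + 1/2519 = 20153/2519 ≈ 8.0004)
(M + 2303)/(3914 - 4016) = (20153/2519 + 2303)/(3914 - 4016) = (5821410/2519)/(-102) = (5821410/2519)*(-1/102) = -970235/42823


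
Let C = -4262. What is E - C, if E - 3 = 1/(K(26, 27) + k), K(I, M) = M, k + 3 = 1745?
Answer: 7544786/1769 ≈ 4265.0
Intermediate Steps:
k = 1742 (k = -3 + 1745 = 1742)
E = 5308/1769 (E = 3 + 1/(27 + 1742) = 3 + 1/1769 = 5308/1769 ≈ 3.0006)
E - C = 5308/1769 - 1*(-4262) = 5308/1769 + 4262 = 7544786/1769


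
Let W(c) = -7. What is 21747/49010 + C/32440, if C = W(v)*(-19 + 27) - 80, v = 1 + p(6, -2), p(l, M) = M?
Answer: 17470183/39747110 ≈ 0.43953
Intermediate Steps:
v = -1 (v = 1 - 2 = -1)
C = -136 (C = -7*(-19 + 27) - 80 = -7*8 - 80 = -56 - 80 = -136)
21747/49010 + C/32440 = 21747/49010 - 136/32440 = 21747*(1/49010) - 136*1/32440 = 21747/49010 - 17/4055 = 17470183/39747110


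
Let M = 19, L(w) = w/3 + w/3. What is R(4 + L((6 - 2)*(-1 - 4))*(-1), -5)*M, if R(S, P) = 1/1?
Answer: 19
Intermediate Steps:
L(w) = 2*w/3 (L(w) = w*(⅓) + w*(⅓) = w/3 + w/3 = 2*w/3)
R(S, P) = 1
R(4 + L((6 - 2)*(-1 - 4))*(-1), -5)*M = 1*19 = 19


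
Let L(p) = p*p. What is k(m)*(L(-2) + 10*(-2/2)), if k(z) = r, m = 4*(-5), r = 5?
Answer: -30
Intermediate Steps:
m = -20
L(p) = p²
k(z) = 5
k(m)*(L(-2) + 10*(-2/2)) = 5*((-2)² + 10*(-2/2)) = 5*(4 + 10*(-2*½)) = 5*(4 + 10*(-1)) = 5*(4 - 10) = 5*(-6) = -30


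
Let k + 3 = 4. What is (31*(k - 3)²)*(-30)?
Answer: -3720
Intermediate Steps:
k = 1 (k = -3 + 4 = 1)
(31*(k - 3)²)*(-30) = (31*(1 - 3)²)*(-30) = (31*(-2)²)*(-30) = (31*4)*(-30) = 124*(-30) = -3720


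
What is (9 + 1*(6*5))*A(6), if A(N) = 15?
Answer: 585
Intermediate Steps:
(9 + 1*(6*5))*A(6) = (9 + 1*(6*5))*15 = (9 + 1*30)*15 = (9 + 30)*15 = 39*15 = 585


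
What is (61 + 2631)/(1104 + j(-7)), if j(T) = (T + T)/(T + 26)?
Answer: 25574/10481 ≈ 2.4400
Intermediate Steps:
j(T) = 2*T/(26 + T) (j(T) = (2*T)/(26 + T) = 2*T/(26 + T))
(61 + 2631)/(1104 + j(-7)) = (61 + 2631)/(1104 + 2*(-7)/(26 - 7)) = 2692/(1104 + 2*(-7)/19) = 2692/(1104 + 2*(-7)*(1/19)) = 2692/(1104 - 14/19) = 2692/(20962/19) = 2692*(19/20962) = 25574/10481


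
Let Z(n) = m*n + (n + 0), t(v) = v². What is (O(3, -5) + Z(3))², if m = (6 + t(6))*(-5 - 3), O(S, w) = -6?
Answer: 1022121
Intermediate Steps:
m = -336 (m = (6 + 6²)*(-5 - 3) = (6 + 36)*(-8) = 42*(-8) = -336)
Z(n) = -335*n (Z(n) = -336*n + (n + 0) = -336*n + n = -335*n)
(O(3, -5) + Z(3))² = (-6 - 335*3)² = (-6 - 1005)² = (-1011)² = 1022121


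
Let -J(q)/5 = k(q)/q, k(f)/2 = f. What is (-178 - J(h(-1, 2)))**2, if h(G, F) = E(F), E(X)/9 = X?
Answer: 28224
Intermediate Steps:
E(X) = 9*X
k(f) = 2*f
h(G, F) = 9*F
J(q) = -10 (J(q) = -5*2*q/q = -5*2 = -10)
(-178 - J(h(-1, 2)))**2 = (-178 - 1*(-10))**2 = (-178 + 10)**2 = (-168)**2 = 28224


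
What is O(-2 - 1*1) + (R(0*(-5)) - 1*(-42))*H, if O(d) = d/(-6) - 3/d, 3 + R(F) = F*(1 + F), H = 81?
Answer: 6321/2 ≈ 3160.5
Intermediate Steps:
R(F) = -3 + F*(1 + F)
O(d) = -3/d - d/6 (O(d) = d*(-1/6) - 3/d = -d/6 - 3/d = -3/d - d/6)
O(-2 - 1*1) + (R(0*(-5)) - 1*(-42))*H = (-3/(-2 - 1*1) - (-2 - 1*1)/6) + ((-3 + 0*(-5) + (0*(-5))**2) - 1*(-42))*81 = (-3/(-2 - 1) - (-2 - 1)/6) + ((-3 + 0 + 0**2) + 42)*81 = (-3/(-3) - 1/6*(-3)) + ((-3 + 0 + 0) + 42)*81 = (-3*(-1/3) + 1/2) + (-3 + 42)*81 = (1 + 1/2) + 39*81 = 3/2 + 3159 = 6321/2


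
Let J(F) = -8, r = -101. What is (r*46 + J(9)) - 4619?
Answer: -9273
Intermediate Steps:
(r*46 + J(9)) - 4619 = (-101*46 - 8) - 4619 = (-4646 - 8) - 4619 = -4654 - 4619 = -9273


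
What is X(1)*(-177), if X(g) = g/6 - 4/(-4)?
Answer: -413/2 ≈ -206.50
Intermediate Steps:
X(g) = 1 + g/6 (X(g) = g*(⅙) - 4*(-¼) = g/6 + 1 = 1 + g/6)
X(1)*(-177) = (1 + (⅙)*1)*(-177) = (1 + ⅙)*(-177) = (7/6)*(-177) = -413/2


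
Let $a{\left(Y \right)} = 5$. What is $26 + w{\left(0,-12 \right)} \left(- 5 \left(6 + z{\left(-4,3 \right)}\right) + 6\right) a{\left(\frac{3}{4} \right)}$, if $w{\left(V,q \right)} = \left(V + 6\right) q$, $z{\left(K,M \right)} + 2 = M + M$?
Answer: $15866$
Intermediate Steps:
$z{\left(K,M \right)} = -2 + 2 M$ ($z{\left(K,M \right)} = -2 + \left(M + M\right) = -2 + 2 M$)
$w{\left(V,q \right)} = q \left(6 + V\right)$ ($w{\left(V,q \right)} = \left(6 + V\right) q = q \left(6 + V\right)$)
$26 + w{\left(0,-12 \right)} \left(- 5 \left(6 + z{\left(-4,3 \right)}\right) + 6\right) a{\left(\frac{3}{4} \right)} = 26 + - 12 \left(6 + 0\right) \left(- 5 \left(6 + \left(-2 + 2 \cdot 3\right)\right) + 6\right) 5 = 26 + \left(-12\right) 6 \left(- 5 \left(6 + \left(-2 + 6\right)\right) + 6\right) 5 = 26 - 72 \left(- 5 \left(6 + 4\right) + 6\right) 5 = 26 - 72 \left(\left(-5\right) 10 + 6\right) 5 = 26 - 72 \left(-50 + 6\right) 5 = 26 - 72 \left(\left(-44\right) 5\right) = 26 - -15840 = 26 + 15840 = 15866$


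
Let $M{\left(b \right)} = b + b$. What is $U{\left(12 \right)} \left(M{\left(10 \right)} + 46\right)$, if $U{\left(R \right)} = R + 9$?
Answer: $1386$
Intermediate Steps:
$M{\left(b \right)} = 2 b$
$U{\left(R \right)} = 9 + R$
$U{\left(12 \right)} \left(M{\left(10 \right)} + 46\right) = \left(9 + 12\right) \left(2 \cdot 10 + 46\right) = 21 \left(20 + 46\right) = 21 \cdot 66 = 1386$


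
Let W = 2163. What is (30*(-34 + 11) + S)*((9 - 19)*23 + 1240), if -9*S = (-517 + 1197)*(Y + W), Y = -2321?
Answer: 102242300/9 ≈ 1.1360e+7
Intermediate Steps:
S = 107440/9 (S = -(-517 + 1197)*(-2321 + 2163)/9 = -680*(-158)/9 = -1/9*(-107440) = 107440/9 ≈ 11938.)
(30*(-34 + 11) + S)*((9 - 19)*23 + 1240) = (30*(-34 + 11) + 107440/9)*((9 - 19)*23 + 1240) = (30*(-23) + 107440/9)*(-10*23 + 1240) = (-690 + 107440/9)*(-230 + 1240) = (101230/9)*1010 = 102242300/9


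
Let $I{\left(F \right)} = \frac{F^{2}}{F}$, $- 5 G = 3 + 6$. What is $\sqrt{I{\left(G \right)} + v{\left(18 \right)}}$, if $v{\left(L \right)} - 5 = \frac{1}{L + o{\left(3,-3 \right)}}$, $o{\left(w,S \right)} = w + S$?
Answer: $\frac{\sqrt{2930}}{30} \approx 1.8043$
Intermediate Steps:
$o{\left(w,S \right)} = S + w$
$G = - \frac{9}{5}$ ($G = - \frac{3 + 6}{5} = \left(- \frac{1}{5}\right) 9 = - \frac{9}{5} \approx -1.8$)
$I{\left(F \right)} = F$
$v{\left(L \right)} = 5 + \frac{1}{L}$ ($v{\left(L \right)} = 5 + \frac{1}{L + \left(-3 + 3\right)} = 5 + \frac{1}{L + 0} = 5 + \frac{1}{L}$)
$\sqrt{I{\left(G \right)} + v{\left(18 \right)}} = \sqrt{- \frac{9}{5} + \left(5 + \frac{1}{18}\right)} = \sqrt{- \frac{9}{5} + \frac{91}{18}} = \sqrt{\frac{293}{90}} = \frac{\sqrt{2930}}{30}$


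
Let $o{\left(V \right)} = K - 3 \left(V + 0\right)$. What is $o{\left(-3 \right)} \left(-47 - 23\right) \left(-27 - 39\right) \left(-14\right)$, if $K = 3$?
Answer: $-776160$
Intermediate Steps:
$o{\left(V \right)} = 3 - 3 V$ ($o{\left(V \right)} = 3 - 3 \left(V + 0\right) = 3 - 3 V$)
$o{\left(-3 \right)} \left(-47 - 23\right) \left(-27 - 39\right) \left(-14\right) = \left(3 - -9\right) \left(-47 - 23\right) \left(-27 - 39\right) \left(-14\right) = \left(3 + 9\right) \left(\left(-70\right) \left(-66\right)\right) \left(-14\right) = 12 \cdot 4620 \left(-14\right) = 55440 \left(-14\right) = -776160$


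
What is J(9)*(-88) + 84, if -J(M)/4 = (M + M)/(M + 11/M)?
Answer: 16188/23 ≈ 703.83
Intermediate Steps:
J(M) = -8*M/(M + 11/M) (J(M) = -4*(M + M)/(M + 11/M) = -4*2*M/(M + 11/M) = -8*M/(M + 11/M))
J(9)*(-88) + 84 = -8*9**2/(11 + 9**2)*(-88) + 84 = -8*81/(11 + 81)*(-88) + 84 = -8*81/92*(-88) + 84 = -8*81*1/92*(-88) + 84 = -162/23*(-88) + 84 = 14256/23 + 84 = 16188/23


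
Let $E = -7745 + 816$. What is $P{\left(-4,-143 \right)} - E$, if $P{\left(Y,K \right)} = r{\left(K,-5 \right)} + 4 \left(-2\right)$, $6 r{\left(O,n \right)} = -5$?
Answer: $\frac{41521}{6} \approx 6920.2$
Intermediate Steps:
$E = -6929$
$r{\left(O,n \right)} = - \frac{5}{6}$ ($r{\left(O,n \right)} = \frac{1}{6} \left(-5\right) = - \frac{5}{6}$)
$P{\left(Y,K \right)} = - \frac{53}{6}$ ($P{\left(Y,K \right)} = - \frac{5}{6} + 4 \left(-2\right) = - \frac{5}{6} - 8 = - \frac{53}{6}$)
$P{\left(-4,-143 \right)} - E = - \frac{53}{6} - -6929 = - \frac{53}{6} + 6929 = \frac{41521}{6}$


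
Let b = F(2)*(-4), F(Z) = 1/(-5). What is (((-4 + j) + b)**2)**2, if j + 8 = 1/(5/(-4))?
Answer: 20736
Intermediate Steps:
F(Z) = -1/5
b = 4/5 (b = -1/5*(-4) = 4/5 ≈ 0.80000)
j = -44/5 (j = -8 + 1/(5/(-4)) = -8 + 1/(5*(-1/4)) = -8 + 1/(-5/4) = -8 - 4/5 = -44/5 ≈ -8.8000)
(((-4 + j) + b)**2)**2 = (((-4 - 44/5) + 4/5)**2)**2 = ((-64/5 + 4/5)**2)**2 = ((-12)**2)**2 = 144**2 = 20736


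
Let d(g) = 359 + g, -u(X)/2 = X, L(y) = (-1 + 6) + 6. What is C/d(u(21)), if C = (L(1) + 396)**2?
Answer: 165649/317 ≈ 522.55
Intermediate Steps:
L(y) = 11 (L(y) = 5 + 6 = 11)
u(X) = -2*X
C = 165649 (C = (11 + 396)**2 = 407**2 = 165649)
C/d(u(21)) = 165649/(359 - 2*21) = 165649/(359 - 42) = 165649/317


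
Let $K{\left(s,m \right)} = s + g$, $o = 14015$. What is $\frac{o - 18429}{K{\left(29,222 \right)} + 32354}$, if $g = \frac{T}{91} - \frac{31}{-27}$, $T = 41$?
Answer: $- \frac{10845198}{79568959} \approx -0.1363$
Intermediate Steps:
$g = \frac{3928}{2457}$ ($g = \frac{41}{91} - \frac{31}{-27} = 41 \cdot \frac{1}{91} - - \frac{31}{27} = \frac{41}{91} + \frac{31}{27} = \frac{3928}{2457} \approx 1.5987$)
$K{\left(s,m \right)} = \frac{3928}{2457} + s$ ($K{\left(s,m \right)} = s + \frac{3928}{2457} = \frac{3928}{2457} + s$)
$\frac{o - 18429}{K{\left(29,222 \right)} + 32354} = \frac{14015 - 18429}{\left(\frac{3928}{2457} + 29\right) + 32354} = - \frac{4414}{\frac{75181}{2457} + 32354} = - \frac{4414}{\frac{79568959}{2457}} = \left(-4414\right) \frac{2457}{79568959} = - \frac{10845198}{79568959}$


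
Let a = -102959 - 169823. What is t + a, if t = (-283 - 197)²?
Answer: -42382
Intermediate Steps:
a = -272782
t = 230400 (t = (-480)² = 230400)
t + a = 230400 - 272782 = -42382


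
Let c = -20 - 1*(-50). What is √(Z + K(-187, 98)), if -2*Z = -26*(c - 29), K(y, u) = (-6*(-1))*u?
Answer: √601 ≈ 24.515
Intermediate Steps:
K(y, u) = 6*u
c = 30 (c = -20 + 50 = 30)
Z = 13 (Z = -(-13)*(30 - 29) = -(-13) = -½*(-26) = 13)
√(Z + K(-187, 98)) = √(13 + 6*98) = √(13 + 588) = √601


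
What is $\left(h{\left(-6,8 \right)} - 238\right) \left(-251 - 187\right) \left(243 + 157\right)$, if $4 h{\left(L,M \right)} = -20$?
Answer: $42573600$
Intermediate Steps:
$h{\left(L,M \right)} = -5$ ($h{\left(L,M \right)} = \frac{1}{4} \left(-20\right) = -5$)
$\left(h{\left(-6,8 \right)} - 238\right) \left(-251 - 187\right) \left(243 + 157\right) = \left(-5 - 238\right) \left(-251 - 187\right) \left(243 + 157\right) = - 243 \left(\left(-438\right) 400\right) = \left(-243\right) \left(-175200\right) = 42573600$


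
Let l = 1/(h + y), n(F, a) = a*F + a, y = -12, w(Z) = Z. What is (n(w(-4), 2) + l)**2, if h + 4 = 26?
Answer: 3481/100 ≈ 34.810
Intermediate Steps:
h = 22 (h = -4 + 26 = 22)
n(F, a) = a + F*a (n(F, a) = F*a + a = a + F*a)
l = 1/10 (l = 1/(22 - 12) = 1/10 ≈ 0.10000)
(n(w(-4), 2) + l)**2 = (2*(1 - 4) + 1/10)**2 = (2*(-3) + 1/10)**2 = (-6 + 1/10)**2 = (-59/10)**2 = 3481/100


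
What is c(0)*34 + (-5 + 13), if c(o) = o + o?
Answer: 8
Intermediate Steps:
c(o) = 2*o
c(0)*34 + (-5 + 13) = (2*0)*34 + (-5 + 13) = 0*34 + 8 = 0 + 8 = 8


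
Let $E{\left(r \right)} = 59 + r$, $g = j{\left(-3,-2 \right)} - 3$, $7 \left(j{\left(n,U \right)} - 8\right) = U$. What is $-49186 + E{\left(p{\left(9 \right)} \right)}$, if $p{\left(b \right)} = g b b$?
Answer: $- \frac{341216}{7} \approx -48745.0$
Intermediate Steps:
$j{\left(n,U \right)} = 8 + \frac{U}{7}$
$g = \frac{33}{7}$ ($g = \left(8 + \frac{1}{7} \left(-2\right)\right) - 3 = \left(8 - \frac{2}{7}\right) - 3 = \frac{54}{7} - 3 = \frac{33}{7} \approx 4.7143$)
$p{\left(b \right)} = \frac{33 b^{2}}{7}$ ($p{\left(b \right)} = \frac{33 b b}{7} = \frac{33 b^{2}}{7}$)
$-49186 + E{\left(p{\left(9 \right)} \right)} = -49186 + \left(59 + \frac{33 \cdot 9^{2}}{7}\right) = -49186 + \left(59 + \frac{33}{7} \cdot 81\right) = -49186 + \left(59 + \frac{2673}{7}\right) = -49186 + \frac{3086}{7} = - \frac{341216}{7}$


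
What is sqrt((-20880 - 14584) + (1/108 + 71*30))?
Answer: I*sqrt(10800213)/18 ≈ 182.58*I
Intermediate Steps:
sqrt((-20880 - 14584) + (1/108 + 71*30)) = sqrt(-35464 + (1/108 + 2130)) = sqrt(-35464 + 230041/108) = sqrt(-3600071/108) = I*sqrt(10800213)/18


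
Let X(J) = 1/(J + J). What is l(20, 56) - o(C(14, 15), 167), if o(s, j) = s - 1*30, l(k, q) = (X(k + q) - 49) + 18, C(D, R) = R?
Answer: -2431/152 ≈ -15.993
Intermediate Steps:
X(J) = 1/(2*J)
l(k, q) = -31 + 1/(2*(k + q)) (l(k, q) = (1/(2*(k + q)) - 49) + 18 = (-49 + 1/(2*(k + q))) + 18 = -31 + 1/(2*(k + q)))
o(s, j) = -30 + s (o(s, j) = s - 30 = -30 + s)
l(20, 56) - o(C(14, 15), 167) = (½ - 31*20 - 31*56)/(20 + 56) - (-30 + 15) = (½ - 620 - 1736)/76 - 1*(-15) = (1/76)*(-4711/2) + 15 = -4711/152 + 15 = -2431/152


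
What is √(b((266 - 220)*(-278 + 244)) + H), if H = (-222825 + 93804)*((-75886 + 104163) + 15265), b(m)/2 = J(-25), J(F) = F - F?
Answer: 3*I*√624203598 ≈ 74952.0*I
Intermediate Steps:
J(F) = 0
b(m) = 0 (b(m) = 2*0 = 0)
H = -5617832382 (H = -129021*(28277 + 15265) = -129021*43542 = -5617832382)
√(b((266 - 220)*(-278 + 244)) + H) = √(0 - 5617832382) = √(-5617832382) = 3*I*√624203598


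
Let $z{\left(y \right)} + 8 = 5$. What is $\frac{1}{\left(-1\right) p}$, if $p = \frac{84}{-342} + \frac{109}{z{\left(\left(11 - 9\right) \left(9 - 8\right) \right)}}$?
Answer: $\frac{19}{695} \approx 0.027338$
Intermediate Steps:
$z{\left(y \right)} = -3$ ($z{\left(y \right)} = -8 + 5 = -3$)
$p = - \frac{695}{19}$ ($p = \frac{84}{-342} + \frac{109}{-3} = 84 \left(- \frac{1}{342}\right) + 109 \left(- \frac{1}{3}\right) = - \frac{14}{57} - \frac{109}{3} = - \frac{695}{19} \approx -36.579$)
$\frac{1}{\left(-1\right) p} = \frac{1}{\left(-1\right) \left(- \frac{695}{19}\right)} = \frac{1}{\frac{695}{19}} = \frac{19}{695}$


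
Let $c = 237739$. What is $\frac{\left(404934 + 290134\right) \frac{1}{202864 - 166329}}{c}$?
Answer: $\frac{695068}{8685794365} \approx 8.0024 \cdot 10^{-5}$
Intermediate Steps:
$\frac{\left(404934 + 290134\right) \frac{1}{202864 - 166329}}{c} = \frac{\left(404934 + 290134\right) \frac{1}{202864 - 166329}}{237739} = \frac{695068}{36535} \cdot \frac{1}{237739} = \frac{695068}{8685794365}$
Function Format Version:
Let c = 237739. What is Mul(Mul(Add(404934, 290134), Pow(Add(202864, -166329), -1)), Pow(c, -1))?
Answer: Rational(695068, 8685794365) ≈ 8.0024e-5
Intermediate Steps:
Mul(Mul(Add(404934, 290134), Pow(Add(202864, -166329), -1)), Pow(c, -1)) = Mul(Mul(Add(404934, 290134), Pow(Add(202864, -166329), -1)), Pow(237739, -1)) = Mul(Mul(695068, Pow(36535, -1)), Rational(1, 237739)) = Mul(Mul(695068, Rational(1, 36535)), Rational(1, 237739)) = Mul(Rational(695068, 36535), Rational(1, 237739)) = Rational(695068, 8685794365)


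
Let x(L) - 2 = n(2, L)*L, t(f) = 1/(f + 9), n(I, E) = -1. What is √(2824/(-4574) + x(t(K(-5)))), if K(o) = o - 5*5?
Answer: √3298926603/48027 ≈ 1.1959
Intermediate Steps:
K(o) = -25 + o (K(o) = o - 25 = -25 + o)
t(f) = 1/(9 + f)
x(L) = 2 - L
√(2824/(-4574) + x(t(K(-5)))) = √(2824/(-4574) + (2 - 1/(9 + (-25 - 5)))) = √(2824*(-1/4574) + (2 - 1/(9 - 30))) = √(-1412/2287 + (2 - 1/(-21))) = √(-1412/2287 + (2 - 1*(-1/21))) = √(-1412/2287 + (2 + 1/21)) = √(-1412/2287 + 43/21) = √(68689/48027) = √3298926603/48027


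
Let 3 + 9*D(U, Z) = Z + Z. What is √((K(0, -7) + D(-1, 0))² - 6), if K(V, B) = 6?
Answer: √235/3 ≈ 5.1099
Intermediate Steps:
D(U, Z) = -⅓ + 2*Z/9 (D(U, Z) = -⅓ + (Z + Z)/9 = -⅓ + (2*Z)/9 = -⅓ + 2*Z/9)
√((K(0, -7) + D(-1, 0))² - 6) = √((6 + (-⅓ + (2/9)*0))² - 6) = √((6 + (-⅓ + 0))² - 6) = √((6 - ⅓)² - 6) = √((17/3)² - 6) = √(289/9 - 6) = √(235/9) = √235/3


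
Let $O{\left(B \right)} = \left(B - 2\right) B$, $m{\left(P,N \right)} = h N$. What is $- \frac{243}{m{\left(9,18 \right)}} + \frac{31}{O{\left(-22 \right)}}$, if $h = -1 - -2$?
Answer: $- \frac{7097}{528} \approx -13.441$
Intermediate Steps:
$h = 1$ ($h = -1 + 2 = 1$)
$m{\left(P,N \right)} = N$ ($m{\left(P,N \right)} = 1 N = N$)
$O{\left(B \right)} = B \left(-2 + B\right)$ ($O{\left(B \right)} = \left(-2 + B\right) B = B \left(-2 + B\right)$)
$- \frac{243}{m{\left(9,18 \right)}} + \frac{31}{O{\left(-22 \right)}} = - \frac{243}{18} + \frac{31}{\left(-22\right) \left(-2 - 22\right)} = \left(-243\right) \frac{1}{18} + \frac{31}{\left(-22\right) \left(-24\right)} = - \frac{27}{2} + \frac{31}{528} = - \frac{7097}{528}$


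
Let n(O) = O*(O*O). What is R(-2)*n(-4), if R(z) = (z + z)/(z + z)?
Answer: -64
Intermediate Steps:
R(z) = 1 (R(z) = (2*z)/((2*z)) = (2*z)*(1/(2*z)) = 1)
n(O) = O³ (n(O) = O*O² = O³)
R(-2)*n(-4) = 1*(-4)³ = 1*(-64) = -64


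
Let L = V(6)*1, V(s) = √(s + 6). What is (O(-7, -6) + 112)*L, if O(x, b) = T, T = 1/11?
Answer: 2466*√3/11 ≈ 388.29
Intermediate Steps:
V(s) = √(6 + s)
T = 1/11 (T = 1*(1/11) = 1/11 ≈ 0.090909)
O(x, b) = 1/11
L = 2*√3 (L = √(6 + 6)*1 = √12*1 = (2*√3)*1 = 2*√3 ≈ 3.4641)
(O(-7, -6) + 112)*L = (1/11 + 112)*(2*√3) = 1233*(2*√3)/11 = 2466*√3/11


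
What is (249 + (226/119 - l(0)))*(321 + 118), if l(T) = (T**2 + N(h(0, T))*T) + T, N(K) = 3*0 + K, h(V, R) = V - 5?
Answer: 13107223/119 ≈ 1.1014e+5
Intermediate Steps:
h(V, R) = -5 + V
N(K) = K (N(K) = 0 + K = K)
l(T) = T**2 - 4*T (l(T) = (T**2 + (-5 + 0)*T) + T = (T**2 - 5*T) + T = T**2 - 4*T)
(249 + (226/119 - l(0)))*(321 + 118) = (249 + (226/119 - 0*(-4 + 0)))*(321 + 118) = (249 + (226*(1/119) - 0*(-4)))*439 = (249 + (226/119 - 1*0))*439 = (249 + (226/119 + 0))*439 = (249 + 226/119)*439 = (29857/119)*439 = 13107223/119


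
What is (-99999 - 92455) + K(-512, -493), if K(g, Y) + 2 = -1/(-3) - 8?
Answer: -577391/3 ≈ -1.9246e+5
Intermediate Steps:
K(g, Y) = -29/3 (K(g, Y) = -2 + (-1/(-3) - 8) = -2 + (-1*(-⅓) - 8) = -2 + (⅓ - 8) = -2 - 23/3 = -29/3)
(-99999 - 92455) + K(-512, -493) = (-99999 - 92455) - 29/3 = -192454 - 29/3 = -577391/3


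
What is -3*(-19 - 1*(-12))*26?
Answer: 546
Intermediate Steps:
-3*(-19 - 1*(-12))*26 = -3*(-19 + 12)*26 = -3*(-7)*26 = 21*26 = 546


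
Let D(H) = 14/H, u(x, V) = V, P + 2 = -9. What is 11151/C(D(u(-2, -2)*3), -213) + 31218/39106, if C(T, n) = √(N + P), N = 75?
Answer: 218160375/156424 ≈ 1394.7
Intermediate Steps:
P = -11 (P = -2 - 9 = -11)
C(T, n) = 8 (C(T, n) = √(75 - 11) = √64 = 8)
11151/C(D(u(-2, -2)*3), -213) + 31218/39106 = 11151/8 + 31218/39106 = 11151*(⅛) + 31218*(1/39106) = 11151/8 + 15609/19553 = 218160375/156424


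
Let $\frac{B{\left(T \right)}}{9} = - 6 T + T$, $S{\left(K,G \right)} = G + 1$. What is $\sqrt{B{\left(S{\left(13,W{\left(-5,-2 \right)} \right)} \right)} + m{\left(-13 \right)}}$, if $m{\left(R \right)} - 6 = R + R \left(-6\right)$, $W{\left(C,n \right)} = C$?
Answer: $\sqrt{251} \approx 15.843$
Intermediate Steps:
$S{\left(K,G \right)} = 1 + G$
$m{\left(R \right)} = 6 - 5 R$ ($m{\left(R \right)} = 6 + \left(R + R \left(-6\right)\right) = 6 + \left(R - 6 R\right) = 6 - 5 R$)
$B{\left(T \right)} = - 45 T$ ($B{\left(T \right)} = 9 \left(- 6 T + T\right) = 9 \left(- 5 T\right) = - 45 T$)
$\sqrt{B{\left(S{\left(13,W{\left(-5,-2 \right)} \right)} \right)} + m{\left(-13 \right)}} = \sqrt{- 45 \left(1 - 5\right) + \left(6 - -65\right)} = \sqrt{\left(-45\right) \left(-4\right) + \left(6 + 65\right)} = \sqrt{180 + 71} = \sqrt{251}$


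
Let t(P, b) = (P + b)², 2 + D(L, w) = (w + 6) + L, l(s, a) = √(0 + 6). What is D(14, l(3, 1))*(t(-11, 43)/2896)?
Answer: 1152/181 + 64*√6/181 ≈ 7.2308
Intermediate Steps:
l(s, a) = √6
D(L, w) = 4 + L + w (D(L, w) = -2 + ((w + 6) + L) = -2 + ((6 + w) + L) = -2 + (6 + L + w) = 4 + L + w)
D(14, l(3, 1))*(t(-11, 43)/2896) = (4 + 14 + √6)*((-11 + 43)²/2896) = (18 + √6)*(32²*(1/2896)) = (18 + √6)*(1024*(1/2896)) = (18 + √6)*(64/181) = 1152/181 + 64*√6/181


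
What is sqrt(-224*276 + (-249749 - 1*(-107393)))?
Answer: 2*I*sqrt(51045) ≈ 451.86*I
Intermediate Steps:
sqrt(-224*276 + (-249749 - 1*(-107393))) = sqrt(-61824 + (-249749 + 107393)) = sqrt(-61824 - 142356) = sqrt(-204180) = 2*I*sqrt(51045)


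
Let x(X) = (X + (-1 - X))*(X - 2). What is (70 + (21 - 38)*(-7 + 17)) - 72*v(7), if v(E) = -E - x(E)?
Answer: 44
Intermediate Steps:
x(X) = 2 - X (x(X) = -(-2 + X) = 2 - X)
v(E) = -2 (v(E) = -E - (2 - E) = -E + (-2 + E) = -2)
(70 + (21 - 38)*(-7 + 17)) - 72*v(7) = (70 + (21 - 38)*(-7 + 17)) - 72*(-2) = (70 - 17*10) + 144 = (70 - 170) + 144 = -100 + 144 = 44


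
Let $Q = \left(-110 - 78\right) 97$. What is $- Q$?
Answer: $18236$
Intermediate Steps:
$Q = -18236$ ($Q = \left(-188\right) 97 = -18236$)
$- Q = \left(-1\right) \left(-18236\right) = 18236$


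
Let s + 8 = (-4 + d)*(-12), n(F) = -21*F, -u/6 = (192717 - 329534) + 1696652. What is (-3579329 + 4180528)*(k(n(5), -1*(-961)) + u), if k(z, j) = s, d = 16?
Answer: -5626718835238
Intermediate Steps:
u = -9359010 (u = -6*((192717 - 329534) + 1696652) = -6*(-136817 + 1696652) = -6*1559835 = -9359010)
s = -152 (s = -8 + (-4 + 16)*(-12) = -8 + 12*(-12) = -8 - 144 = -152)
k(z, j) = -152
(-3579329 + 4180528)*(k(n(5), -1*(-961)) + u) = (-3579329 + 4180528)*(-152 - 9359010) = 601199*(-9359162) = -5626718835238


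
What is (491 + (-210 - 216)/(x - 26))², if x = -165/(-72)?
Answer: 83869897609/323761 ≈ 2.5905e+5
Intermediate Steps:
x = 55/24 (x = -165*(-1/72) = 55/24 ≈ 2.2917)
(491 + (-210 - 216)/(x - 26))² = (491 + (-210 - 216)/(55/24 - 26))² = (491 - 426/(-569/24))² = (491 - 426*(-24/569))² = (491 + 10224/569)² = (289603/569)² = 83869897609/323761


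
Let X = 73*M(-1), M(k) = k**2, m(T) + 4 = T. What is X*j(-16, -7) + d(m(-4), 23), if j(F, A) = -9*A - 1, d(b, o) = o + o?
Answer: 4572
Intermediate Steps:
m(T) = -4 + T
d(b, o) = 2*o
j(F, A) = -1 - 9*A
X = 73 (X = 73*(-1)**2 = 73*1 = 73)
X*j(-16, -7) + d(m(-4), 23) = 73*(-1 - 9*(-7)) + 2*23 = 73*(-1 + 63) + 46 = 73*62 + 46 = 4526 + 46 = 4572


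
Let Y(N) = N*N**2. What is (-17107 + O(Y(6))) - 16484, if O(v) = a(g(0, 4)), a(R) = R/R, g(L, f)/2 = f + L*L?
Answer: -33590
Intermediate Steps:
g(L, f) = 2*f + 2*L**2 (g(L, f) = 2*(f + L*L) = 2*(f + L**2) = 2*f + 2*L**2)
Y(N) = N**3
a(R) = 1
O(v) = 1
(-17107 + O(Y(6))) - 16484 = (-17107 + 1) - 16484 = -17106 - 16484 = -33590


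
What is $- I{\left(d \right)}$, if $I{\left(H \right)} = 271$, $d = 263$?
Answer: $-271$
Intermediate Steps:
$- I{\left(d \right)} = \left(-1\right) 271 = -271$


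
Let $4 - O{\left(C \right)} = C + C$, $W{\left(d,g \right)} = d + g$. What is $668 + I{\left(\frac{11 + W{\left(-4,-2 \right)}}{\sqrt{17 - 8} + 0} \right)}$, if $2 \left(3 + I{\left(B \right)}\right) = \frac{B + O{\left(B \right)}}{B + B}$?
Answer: $\frac{13307}{20} \approx 665.35$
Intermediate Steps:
$O{\left(C \right)} = 4 - 2 C$ ($O{\left(C \right)} = 4 - \left(C + C\right) = 4 - 2 C$)
$I{\left(B \right)} = -3 + \frac{4 - B}{4 B}$ ($I{\left(B \right)} = -3 + \frac{\left(B - \left(-4 + 2 B\right)\right) \frac{1}{B + B}}{2} = -3 + \frac{\left(4 - B\right) \frac{1}{2 B}}{2} = -3 + \frac{\frac{1}{2} \frac{1}{B} \left(4 - B\right)}{2} = -3 + \frac{4 - B}{4 B}$)
$668 + I{\left(\frac{11 + W{\left(-4,-2 \right)}}{\sqrt{17 - 8} + 0} \right)} = 668 - \left(\frac{13}{4} - \frac{1}{\left(11 - 6\right) \frac{1}{\sqrt{17 - 8} + 0}}\right) = 668 - \left(\frac{13}{4} - \frac{1}{\left(11 - 6\right) \frac{1}{\sqrt{9} + 0}}\right) = 668 - \left(\frac{13}{4} - \frac{1}{5 \frac{1}{3 + 0}}\right) = 668 - \left(\frac{13}{4} - \frac{1}{5 \cdot \frac{1}{3}}\right) = 668 - \left(\frac{13}{4} - \frac{1}{\frac{5}{3}}\right) = 668 + \left(- \frac{13}{4} + \frac{3}{5}\right) = 668 - \frac{53}{20} = \frac{13307}{20}$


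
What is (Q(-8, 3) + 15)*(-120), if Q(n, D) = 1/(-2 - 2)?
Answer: -1770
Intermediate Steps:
Q(n, D) = -¼ (Q(n, D) = 1/(-4) = -¼)
(Q(-8, 3) + 15)*(-120) = (-¼ + 15)*(-120) = (59/4)*(-120) = -1770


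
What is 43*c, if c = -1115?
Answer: -47945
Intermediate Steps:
43*c = 43*(-1115) = -47945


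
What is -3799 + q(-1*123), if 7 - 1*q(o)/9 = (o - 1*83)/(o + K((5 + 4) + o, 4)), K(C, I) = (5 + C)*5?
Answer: -1248751/334 ≈ -3738.8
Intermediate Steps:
K(C, I) = 25 + 5*C
q(o) = 63 - 9*(-83 + o)/(70 + 6*o) (q(o) = 63 - 9*(o - 1*83)/(o + (25 + 5*((5 + 4) + o))) = 63 - 9*(o - 83)/(o + (25 + 5*(9 + o))) = 63 - 9*(-83 + o)/(o + (25 + (45 + 5*o))) = 63 - 9*(-83 + o)/(o + (70 + 5*o)) = 63 - 9*(-83 + o)/(70 + 6*o))
-3799 + q(-1*123) = -3799 + 9*(573 + 41*(-1*123))/(2*(35 + 3*(-1*123))) = -3799 + 9*(573 + 41*(-123))/(2*(35 + 3*(-123))) = -3799 + 9*(573 - 5043)/(2*(35 - 369)) = -3799 + (9/2)*(-4470)/(-334) = -3799 + (9/2)*(-1/334)*(-4470) = -3799 + 20115/334 = -1248751/334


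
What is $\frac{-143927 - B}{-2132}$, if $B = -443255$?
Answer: $- \frac{74832}{533} \approx -140.4$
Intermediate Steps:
$\frac{-143927 - B}{-2132} = \frac{-143927 - -443255}{-2132} = \left(-143927 + 443255\right) \left(- \frac{1}{2132}\right) = 299328 \left(- \frac{1}{2132}\right) = - \frac{74832}{533}$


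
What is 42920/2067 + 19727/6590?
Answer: 323618509/13621530 ≈ 23.758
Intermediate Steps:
42920/2067 + 19727/6590 = 323618509/13621530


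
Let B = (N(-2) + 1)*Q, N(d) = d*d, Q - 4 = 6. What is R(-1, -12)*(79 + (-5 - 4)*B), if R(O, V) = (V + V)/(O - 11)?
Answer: -742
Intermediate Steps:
Q = 10 (Q = 4 + 6 = 10)
N(d) = d**2
B = 50 (B = ((-2)**2 + 1)*10 = (4 + 1)*10 = 5*10 = 50)
R(O, V) = 2*V/(-11 + O) (R(O, V) = (2*V)/(-11 + O) = 2*V/(-11 + O))
R(-1, -12)*(79 + (-5 - 4)*B) = (2*(-12)/(-11 - 1))*(79 + (-5 - 4)*50) = (2*(-12)/(-12))*(79 - 9*50) = (2*(-12)*(-1/12))*(79 - 450) = 2*(-371) = -742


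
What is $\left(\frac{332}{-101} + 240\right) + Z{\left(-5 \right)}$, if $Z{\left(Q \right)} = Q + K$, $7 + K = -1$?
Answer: $\frac{22595}{101} \approx 223.71$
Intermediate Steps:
$K = -8$ ($K = -7 - 1 = -8$)
$Z{\left(Q \right)} = -8 + Q$ ($Z{\left(Q \right)} = Q - 8 = -8 + Q$)
$\left(\frac{332}{-101} + 240\right) + Z{\left(-5 \right)} = \left(\frac{332}{-101} + 240\right) - 13 = \left(332 \left(- \frac{1}{101}\right) + 240\right) - 13 = \left(- \frac{332}{101} + 240\right) - 13 = \frac{23908}{101} - 13 = \frac{22595}{101}$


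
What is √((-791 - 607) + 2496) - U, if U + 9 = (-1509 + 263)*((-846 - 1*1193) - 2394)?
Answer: -5523509 + 3*√122 ≈ -5.5235e+6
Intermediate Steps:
U = 5523509 (U = -9 + (-1509 + 263)*((-846 - 1*1193) - 2394) = -9 - 1246*((-846 - 1193) - 2394) = -9 - 1246*(-2039 - 2394) = -9 - 1246*(-4433) = -9 + 5523518 = 5523509)
√((-791 - 607) + 2496) - U = √((-791 - 607) + 2496) - 1*5523509 = √(-1398 + 2496) - 5523509 = √1098 - 5523509 = 3*√122 - 5523509 = -5523509 + 3*√122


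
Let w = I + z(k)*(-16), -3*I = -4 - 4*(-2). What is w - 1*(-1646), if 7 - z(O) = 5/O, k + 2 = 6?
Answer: 4658/3 ≈ 1552.7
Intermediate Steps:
k = 4 (k = -2 + 6 = 4)
z(O) = 7 - 5/O
I = -4/3 (I = -(-4 - 4*(-2))/3 = -(-4 + 8)/3 = -⅓*4 = -4/3 ≈ -1.3333)
w = -280/3 (w = -4/3 + (7 - 5/4)*(-16) = -4/3 + (23/4)*(-16) = -4/3 - 92 = -280/3 ≈ -93.333)
w - 1*(-1646) = -280/3 - 1*(-1646) = -280/3 + 1646 = 4658/3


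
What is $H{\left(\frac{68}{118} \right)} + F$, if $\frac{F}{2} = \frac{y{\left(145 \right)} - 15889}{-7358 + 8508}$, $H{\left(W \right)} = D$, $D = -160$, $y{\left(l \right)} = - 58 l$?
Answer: $- \frac{116299}{575} \approx -202.26$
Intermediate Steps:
$H{\left(W \right)} = -160$
$F = - \frac{24299}{575}$ ($F = 2 \frac{\left(-58\right) 145 - 15889}{-7358 + 8508} = 2 \frac{-8410 - 15889}{1150} = 2 \left(\left(-24299\right) \frac{1}{1150}\right) = 2 \left(- \frac{24299}{1150}\right) = - \frac{24299}{575} \approx -42.259$)
$H{\left(\frac{68}{118} \right)} + F = -160 - \frac{24299}{575} = - \frac{116299}{575}$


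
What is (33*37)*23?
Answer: 28083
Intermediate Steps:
(33*37)*23 = 1221*23 = 28083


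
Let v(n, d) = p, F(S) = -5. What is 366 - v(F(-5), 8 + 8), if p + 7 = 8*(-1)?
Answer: 381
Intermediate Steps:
p = -15 (p = -7 + 8*(-1) = -7 - 8 = -15)
v(n, d) = -15
366 - v(F(-5), 8 + 8) = 366 - 1*(-15) = 366 + 15 = 381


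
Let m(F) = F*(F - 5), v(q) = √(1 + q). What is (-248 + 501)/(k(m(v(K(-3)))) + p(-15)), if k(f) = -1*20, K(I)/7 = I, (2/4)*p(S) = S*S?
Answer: 253/430 ≈ 0.58837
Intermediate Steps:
p(S) = 2*S² (p(S) = 2*(S*S) = 2*S²)
K(I) = 7*I
m(F) = F*(-5 + F)
k(f) = -20
(-248 + 501)/(k(m(v(K(-3)))) + p(-15)) = (-248 + 501)/(-20 + 2*(-15)²) = 253/(-20 + 2*225) = 253/(-20 + 450) = 253/430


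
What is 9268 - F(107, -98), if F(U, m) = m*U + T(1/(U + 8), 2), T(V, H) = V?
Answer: 2271709/115 ≈ 19754.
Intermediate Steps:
F(U, m) = 1/(8 + U) + U*m (F(U, m) = m*U + 1/(U + 8) = U*m + 1/(8 + U) = 1/(8 + U) + U*m)
9268 - F(107, -98) = 9268 - (1 + 107*(-98)*(8 + 107))/(8 + 107) = 9268 - (1 + 107*(-98)*115)/115 = 9268 - (1 - 1205890)/115 = 9268 - (-1205889)/115 = 9268 - 1*(-1205889/115) = 9268 + 1205889/115 = 2271709/115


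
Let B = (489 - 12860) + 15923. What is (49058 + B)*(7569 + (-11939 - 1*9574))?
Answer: -733593840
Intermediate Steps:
B = 3552 (B = -12371 + 15923 = 3552)
(49058 + B)*(7569 + (-11939 - 1*9574)) = (49058 + 3552)*(7569 + (-11939 - 1*9574)) = 52610*(7569 + (-11939 - 9574)) = 52610*(7569 - 21513) = 52610*(-13944) = -733593840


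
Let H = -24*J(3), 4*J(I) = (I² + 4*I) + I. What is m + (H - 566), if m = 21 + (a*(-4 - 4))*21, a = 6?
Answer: -1697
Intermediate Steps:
J(I) = I²/4 + 5*I/4 (J(I) = ((I² + 4*I) + I)/4 = (I² + 5*I)/4 = I²/4 + 5*I/4)
m = -987 (m = 21 + (6*(-4 - 4))*21 = 21 + (6*(-8))*21 = 21 - 48*21 = 21 - 1008 = -987)
H = -144 (H = -6*3*(5 + 3) = -6*3*8 = -24*6 = -144)
m + (H - 566) = -987 + (-144 - 566) = -987 - 710 = -1697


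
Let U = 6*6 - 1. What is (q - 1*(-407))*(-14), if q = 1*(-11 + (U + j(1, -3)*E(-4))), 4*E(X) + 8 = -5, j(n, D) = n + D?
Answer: -6125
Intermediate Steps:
j(n, D) = D + n
E(X) = -13/4 (E(X) = -2 + (1/4)*(-5) = -2 - 5/4 = -13/4)
U = 35 (U = 36 - 1 = 35)
q = 61/2 (q = 1*(-11 + (35 + (-3 + 1)*(-13/4))) = 1*(-11 + (35 - 2*(-13/4))) = 1*(-11 + (35 + 13/2)) = 1*(-11 + 83/2) = 1*(61/2) = 61/2 ≈ 30.500)
(q - 1*(-407))*(-14) = (61/2 - 1*(-407))*(-14) = (61/2 + 407)*(-14) = (875/2)*(-14) = -6125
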